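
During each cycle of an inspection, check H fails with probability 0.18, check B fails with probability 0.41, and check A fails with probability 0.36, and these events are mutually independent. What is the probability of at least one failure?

Independence gives P(none) = ∏(1 − pᵢ).
P(none) = (1 − 0.18) × (1 − 0.41) × (1 − 0.36) = 0.82 × 0.59 × 0.64 = 0.309632
P(at least one) = 1 − 0.309632 = 0.690368

0.690368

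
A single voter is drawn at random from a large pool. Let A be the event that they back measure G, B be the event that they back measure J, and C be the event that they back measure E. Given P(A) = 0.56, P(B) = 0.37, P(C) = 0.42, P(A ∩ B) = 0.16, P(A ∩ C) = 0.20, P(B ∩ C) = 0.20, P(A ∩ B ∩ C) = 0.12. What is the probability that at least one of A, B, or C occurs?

0.91

P(A ∪ B ∪ C) = 0.56 + 0.37 + 0.42 − 0.16 − 0.20 − 0.20 + 0.12 = 0.91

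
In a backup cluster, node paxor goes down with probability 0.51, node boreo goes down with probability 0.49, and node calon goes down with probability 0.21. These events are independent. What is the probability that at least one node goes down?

P(none) = (1 − 0.51) × (1 − 0.49) × (1 − 0.21) = 0.49 × 0.51 × 0.79 = 0.197421
P(at least one) = 1 − 0.197421 = 0.802579

0.802579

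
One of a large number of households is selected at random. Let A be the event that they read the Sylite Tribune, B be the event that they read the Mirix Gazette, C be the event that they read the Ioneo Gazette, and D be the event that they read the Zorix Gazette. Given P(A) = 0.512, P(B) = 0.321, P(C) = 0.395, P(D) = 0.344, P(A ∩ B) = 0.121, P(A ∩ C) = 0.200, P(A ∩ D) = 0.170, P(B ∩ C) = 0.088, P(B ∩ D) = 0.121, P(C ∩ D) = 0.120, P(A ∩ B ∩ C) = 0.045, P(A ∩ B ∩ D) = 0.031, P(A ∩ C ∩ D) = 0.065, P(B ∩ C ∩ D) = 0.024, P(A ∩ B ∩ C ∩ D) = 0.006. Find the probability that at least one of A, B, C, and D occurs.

0.911

By inclusion–exclusion:
P(A ∪ B ∪ C ∪ D) = 0.512 + 0.321 + 0.395 + 0.344 − 0.121 − 0.200 − 0.170 − 0.088 − 0.121 − 0.120 + 0.045 + 0.031 + 0.065 + 0.024 − 0.006 = 0.911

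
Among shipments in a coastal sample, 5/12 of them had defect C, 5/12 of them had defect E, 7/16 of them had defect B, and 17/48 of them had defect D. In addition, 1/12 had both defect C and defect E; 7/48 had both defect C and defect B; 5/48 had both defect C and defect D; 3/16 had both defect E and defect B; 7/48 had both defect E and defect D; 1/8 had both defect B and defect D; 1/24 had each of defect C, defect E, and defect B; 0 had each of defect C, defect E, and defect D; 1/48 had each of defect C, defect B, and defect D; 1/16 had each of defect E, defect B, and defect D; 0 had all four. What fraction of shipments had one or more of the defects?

P(union) = 5/12 + 5/12 + 7/16 + 17/48 − 1/12 − 7/48 − 5/48 − 3/16 − 7/48 − 1/8 + 1/24 + 0 + 1/48 + 1/16 − 0 = 23/24

23/24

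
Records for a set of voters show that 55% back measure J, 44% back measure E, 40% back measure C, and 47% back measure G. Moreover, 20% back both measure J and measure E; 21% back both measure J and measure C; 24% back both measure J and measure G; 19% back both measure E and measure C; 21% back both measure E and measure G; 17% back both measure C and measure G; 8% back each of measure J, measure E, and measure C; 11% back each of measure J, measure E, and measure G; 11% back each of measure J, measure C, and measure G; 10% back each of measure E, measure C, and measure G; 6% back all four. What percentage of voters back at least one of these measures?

98%

Inclusion–exclusion gives
P(at least one) = 55 + 44 + 40 + 47 − 20 − 21 − 24 − 19 − 21 − 17 + 8 + 11 + 11 + 10 − 6 = 98%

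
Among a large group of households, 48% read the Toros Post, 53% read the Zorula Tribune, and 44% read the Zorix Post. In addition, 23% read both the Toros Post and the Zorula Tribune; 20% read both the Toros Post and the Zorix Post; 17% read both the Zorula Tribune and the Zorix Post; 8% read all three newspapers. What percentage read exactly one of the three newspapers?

49%

Using the inclusion–exclusion count for exactly one event:
P(exactly one) = 48 + 53 + 44 − 2·23 − 2·20 − 2·17 + 3·8 = 49%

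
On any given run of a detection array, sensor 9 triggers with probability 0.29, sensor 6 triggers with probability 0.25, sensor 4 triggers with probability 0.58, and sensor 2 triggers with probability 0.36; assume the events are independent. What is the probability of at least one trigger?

0.856864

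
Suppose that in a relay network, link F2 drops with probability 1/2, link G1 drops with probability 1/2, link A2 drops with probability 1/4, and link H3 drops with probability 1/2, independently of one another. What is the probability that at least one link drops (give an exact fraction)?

Independence gives P(none) = ∏(1 − pᵢ).
P(none) = (1 − 1/2) × (1 − 1/2) × (1 − 1/4) × (1 − 1/2) = 1/2 × 1/2 × 3/4 × 1/2 = 3/32
P(at least one) = 1 − 3/32 = 29/32

29/32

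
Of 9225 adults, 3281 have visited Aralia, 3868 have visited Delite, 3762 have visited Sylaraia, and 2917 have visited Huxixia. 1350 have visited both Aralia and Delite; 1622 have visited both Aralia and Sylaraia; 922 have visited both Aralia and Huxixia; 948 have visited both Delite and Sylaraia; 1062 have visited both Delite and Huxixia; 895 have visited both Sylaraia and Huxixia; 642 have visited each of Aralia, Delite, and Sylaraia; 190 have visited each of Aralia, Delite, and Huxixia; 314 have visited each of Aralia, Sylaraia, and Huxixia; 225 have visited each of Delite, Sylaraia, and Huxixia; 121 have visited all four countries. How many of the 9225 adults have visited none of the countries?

Using inclusion–exclusion:
|at least one| = 3281 + 3868 + 3762 + 2917 − 1350 − 1622 − 922 − 948 − 1062 − 895 + 642 + 190 + 314 + 225 − 121 = 8279
None: 9225 − 8279 = 946

946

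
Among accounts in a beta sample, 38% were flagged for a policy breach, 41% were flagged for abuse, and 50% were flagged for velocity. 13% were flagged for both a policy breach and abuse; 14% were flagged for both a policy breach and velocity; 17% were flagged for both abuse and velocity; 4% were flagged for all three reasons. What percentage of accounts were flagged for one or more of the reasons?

89%

Apply inclusion-exclusion:
P(union) = 38 + 41 + 50 − 13 − 14 − 17 + 4 = 89%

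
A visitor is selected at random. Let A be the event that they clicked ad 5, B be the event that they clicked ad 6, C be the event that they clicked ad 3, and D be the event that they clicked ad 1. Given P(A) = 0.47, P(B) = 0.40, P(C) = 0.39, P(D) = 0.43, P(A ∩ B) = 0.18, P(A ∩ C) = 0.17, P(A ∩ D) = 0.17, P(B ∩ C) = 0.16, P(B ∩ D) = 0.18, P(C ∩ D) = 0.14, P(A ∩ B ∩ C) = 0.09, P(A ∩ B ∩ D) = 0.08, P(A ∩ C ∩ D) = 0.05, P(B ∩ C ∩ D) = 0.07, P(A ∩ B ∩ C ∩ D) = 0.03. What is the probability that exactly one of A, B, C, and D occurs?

P(exactly one) = 0.47 + 0.40 + 0.39 + 0.43 − 2·0.18 − 2·0.17 − 2·0.17 − 2·0.16 − 2·0.18 − 2·0.14 + 3·0.09 + 3·0.08 + 3·0.05 + 3·0.07 − 4·0.03 = 0.44

0.44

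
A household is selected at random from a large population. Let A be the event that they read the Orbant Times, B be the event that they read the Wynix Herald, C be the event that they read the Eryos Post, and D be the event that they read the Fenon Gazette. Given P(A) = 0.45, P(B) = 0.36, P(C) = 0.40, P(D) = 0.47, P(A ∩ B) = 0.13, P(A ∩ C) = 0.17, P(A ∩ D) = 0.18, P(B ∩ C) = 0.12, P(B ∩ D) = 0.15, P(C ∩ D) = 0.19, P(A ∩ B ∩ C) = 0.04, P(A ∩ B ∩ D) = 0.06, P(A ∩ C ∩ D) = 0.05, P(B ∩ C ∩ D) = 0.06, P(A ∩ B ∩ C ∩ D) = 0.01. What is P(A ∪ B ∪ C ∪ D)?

0.94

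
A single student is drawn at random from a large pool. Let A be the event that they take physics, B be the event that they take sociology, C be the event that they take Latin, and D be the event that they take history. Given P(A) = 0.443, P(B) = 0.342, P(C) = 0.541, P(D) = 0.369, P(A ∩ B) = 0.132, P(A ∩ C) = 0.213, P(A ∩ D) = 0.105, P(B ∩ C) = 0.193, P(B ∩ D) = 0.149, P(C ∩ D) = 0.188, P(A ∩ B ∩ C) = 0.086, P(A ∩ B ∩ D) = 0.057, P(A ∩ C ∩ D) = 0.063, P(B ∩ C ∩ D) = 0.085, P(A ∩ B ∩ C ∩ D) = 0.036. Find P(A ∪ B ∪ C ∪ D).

0.970

Using inclusion–exclusion:
P(A ∪ B ∪ C ∪ D) = 0.443 + 0.342 + 0.541 + 0.369 − 0.132 − 0.213 − 0.105 − 0.193 − 0.149 − 0.188 + 0.086 + 0.057 + 0.063 + 0.085 − 0.036 = 0.970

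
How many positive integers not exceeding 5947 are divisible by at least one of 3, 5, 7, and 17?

floor(5947/3) + floor(5947/5) + floor(5947/7) + floor(5947/17) − floor(5947/15) − floor(5947/21) − floor(5947/51) − floor(5947/35) − floor(5947/85) − floor(5947/119) + floor(5947/105) + floor(5947/255) + floor(5947/357) + floor(5947/595) − floor(5947/1785) = 1982 + 1189 + 849 + 349 − 396 − 283 − 116 − 169 − 69 − 49 + 56 + 23 + 16 + 9 − 3 = 3388

3388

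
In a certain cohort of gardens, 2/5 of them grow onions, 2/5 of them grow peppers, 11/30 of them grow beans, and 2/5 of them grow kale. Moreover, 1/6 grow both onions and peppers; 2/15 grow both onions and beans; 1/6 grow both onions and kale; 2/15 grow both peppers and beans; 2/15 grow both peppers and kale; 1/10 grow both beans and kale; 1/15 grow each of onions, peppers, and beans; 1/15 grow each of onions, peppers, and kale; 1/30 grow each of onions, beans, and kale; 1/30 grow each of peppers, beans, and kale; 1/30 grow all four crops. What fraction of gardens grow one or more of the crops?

By inclusion-exclusion,
P(at least one) = 2/5 + 2/5 + 11/30 + 2/5 − 1/6 − 2/15 − 1/6 − 2/15 − 2/15 − 1/10 + 1/15 + 1/15 + 1/30 + 1/30 − 1/30 = 9/10

9/10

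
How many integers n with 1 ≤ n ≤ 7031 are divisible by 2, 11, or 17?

4023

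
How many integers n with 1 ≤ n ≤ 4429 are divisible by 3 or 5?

2066

By inclusion-exclusion,
floor(4429/3) + floor(4429/5) − floor(4429/15) = 1476 + 885 − 295 = 2066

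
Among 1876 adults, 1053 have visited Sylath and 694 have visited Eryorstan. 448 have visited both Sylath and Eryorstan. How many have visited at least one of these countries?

Apply inclusion-exclusion:
|at least one| = 1053 + 694 − 448 = 1299

1299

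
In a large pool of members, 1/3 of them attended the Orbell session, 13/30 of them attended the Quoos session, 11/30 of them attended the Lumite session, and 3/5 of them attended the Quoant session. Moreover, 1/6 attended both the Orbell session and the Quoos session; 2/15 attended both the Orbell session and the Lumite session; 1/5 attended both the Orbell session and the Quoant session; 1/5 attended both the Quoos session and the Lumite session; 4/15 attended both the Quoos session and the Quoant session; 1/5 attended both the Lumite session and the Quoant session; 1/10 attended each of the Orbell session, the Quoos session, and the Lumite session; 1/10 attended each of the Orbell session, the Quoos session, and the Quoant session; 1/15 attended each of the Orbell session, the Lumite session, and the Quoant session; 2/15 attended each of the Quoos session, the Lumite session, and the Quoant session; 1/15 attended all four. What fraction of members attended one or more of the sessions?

P(union) = 1/3 + 13/30 + 11/30 + 3/5 − 1/6 − 2/15 − 1/5 − 1/5 − 4/15 − 1/5 + 1/10 + 1/10 + 1/15 + 2/15 − 1/15 = 9/10

9/10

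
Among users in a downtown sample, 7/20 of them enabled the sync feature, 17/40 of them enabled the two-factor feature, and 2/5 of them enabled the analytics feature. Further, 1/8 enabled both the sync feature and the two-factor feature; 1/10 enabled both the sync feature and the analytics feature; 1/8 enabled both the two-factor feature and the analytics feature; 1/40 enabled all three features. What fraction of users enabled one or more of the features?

17/20

Inclusion–exclusion gives
P(at least one) = 7/20 + 17/40 + 2/5 − 1/8 − 1/10 − 1/8 + 1/40 = 17/20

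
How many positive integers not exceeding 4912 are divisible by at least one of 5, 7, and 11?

1849

floor(4912/5) + floor(4912/7) + floor(4912/11) − floor(4912/35) − floor(4912/55) − floor(4912/77) + floor(4912/385) = 982 + 701 + 446 − 140 − 89 − 63 + 12 = 1849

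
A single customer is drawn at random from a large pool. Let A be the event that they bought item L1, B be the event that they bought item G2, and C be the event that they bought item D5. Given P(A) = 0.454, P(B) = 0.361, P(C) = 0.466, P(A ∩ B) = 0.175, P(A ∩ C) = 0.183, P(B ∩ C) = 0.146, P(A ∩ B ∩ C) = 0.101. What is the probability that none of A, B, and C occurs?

P(A ∪ B ∪ C) = 0.454 + 0.361 + 0.466 − 0.175 − 0.183 − 0.146 + 0.101 = 0.878
P(none) = 1 − 0.878 = 0.122

0.122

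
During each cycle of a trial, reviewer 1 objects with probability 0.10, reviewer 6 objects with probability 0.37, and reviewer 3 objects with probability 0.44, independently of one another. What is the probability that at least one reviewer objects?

P(none) = (1 − 0.10) × (1 − 0.37) × (1 − 0.44) = 0.90 × 0.63 × 0.56 = 0.31752
P(at least one) = 1 − 0.31752 = 0.68248

0.68248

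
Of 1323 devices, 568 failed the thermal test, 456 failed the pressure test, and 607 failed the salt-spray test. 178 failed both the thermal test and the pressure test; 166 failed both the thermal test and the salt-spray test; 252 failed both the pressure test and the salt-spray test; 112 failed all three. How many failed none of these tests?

176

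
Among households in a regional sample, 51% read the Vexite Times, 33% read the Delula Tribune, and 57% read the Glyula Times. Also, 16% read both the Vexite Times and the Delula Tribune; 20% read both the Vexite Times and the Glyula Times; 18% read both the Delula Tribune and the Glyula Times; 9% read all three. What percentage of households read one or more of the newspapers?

Inclusion–exclusion gives
P(at least one) = 51 + 33 + 57 − 16 − 20 − 18 + 9 = 96%

96%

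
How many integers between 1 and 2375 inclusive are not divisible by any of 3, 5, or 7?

By inclusion-exclusion,
791 + 475 + 339 − 158 − 113 − 67 + 22 = 1289
2375 − 1289 = 1086

1086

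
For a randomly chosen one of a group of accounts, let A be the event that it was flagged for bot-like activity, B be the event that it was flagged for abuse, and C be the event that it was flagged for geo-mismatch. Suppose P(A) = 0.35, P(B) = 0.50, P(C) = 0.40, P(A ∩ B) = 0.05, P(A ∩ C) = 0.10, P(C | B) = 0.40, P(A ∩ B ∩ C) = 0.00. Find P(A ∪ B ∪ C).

P(B ∩ C) = P(B)·P(C|B) = 0.50 × 0.40 = 0.20
Apply inclusion-exclusion:
P(A ∪ B ∪ C) = 0.35 + 0.50 + 0.40 − 0.05 − 0.10 − 0.20 + 0.00 = 0.90

0.90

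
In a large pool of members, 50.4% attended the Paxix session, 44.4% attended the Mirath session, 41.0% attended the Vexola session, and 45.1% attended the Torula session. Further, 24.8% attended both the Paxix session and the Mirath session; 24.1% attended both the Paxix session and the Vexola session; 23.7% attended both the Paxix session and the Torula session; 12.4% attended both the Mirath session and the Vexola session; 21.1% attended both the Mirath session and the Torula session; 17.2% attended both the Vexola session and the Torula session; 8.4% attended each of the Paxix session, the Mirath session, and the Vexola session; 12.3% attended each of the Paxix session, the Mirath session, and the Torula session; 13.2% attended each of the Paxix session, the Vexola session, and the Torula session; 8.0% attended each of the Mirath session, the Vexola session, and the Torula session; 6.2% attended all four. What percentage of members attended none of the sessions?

P(union) = 50.4 + 44.4 + 41.0 + 45.1 − 24.8 − 24.1 − 23.7 − 12.4 − 21.1 − 17.2 + 8.4 + 12.3 + 13.2 + 8.0 − 6.2 = 93.3%
P(none) = 100% − 93.3% = 6.7%

6.7%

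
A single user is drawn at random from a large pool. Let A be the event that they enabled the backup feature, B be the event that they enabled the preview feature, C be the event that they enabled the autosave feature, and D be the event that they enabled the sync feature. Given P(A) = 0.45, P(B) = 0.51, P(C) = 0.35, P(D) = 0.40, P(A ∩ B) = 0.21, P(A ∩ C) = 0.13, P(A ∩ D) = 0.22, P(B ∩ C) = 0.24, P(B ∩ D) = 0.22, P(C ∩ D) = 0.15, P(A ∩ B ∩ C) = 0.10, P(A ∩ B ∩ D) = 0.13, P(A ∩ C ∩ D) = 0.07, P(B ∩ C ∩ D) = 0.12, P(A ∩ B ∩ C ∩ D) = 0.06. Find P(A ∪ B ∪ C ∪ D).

0.90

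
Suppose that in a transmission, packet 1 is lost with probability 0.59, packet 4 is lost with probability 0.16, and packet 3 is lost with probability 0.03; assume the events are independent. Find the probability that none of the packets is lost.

P(none) = (1 − 0.59) × (1 − 0.16) × (1 − 0.03) = 0.41 × 0.84 × 0.97 = 0.334068

0.334068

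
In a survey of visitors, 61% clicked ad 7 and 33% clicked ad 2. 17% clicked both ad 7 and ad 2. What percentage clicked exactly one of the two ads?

P(exactly one) = 61 + 33 − 2·17 = 60%

60%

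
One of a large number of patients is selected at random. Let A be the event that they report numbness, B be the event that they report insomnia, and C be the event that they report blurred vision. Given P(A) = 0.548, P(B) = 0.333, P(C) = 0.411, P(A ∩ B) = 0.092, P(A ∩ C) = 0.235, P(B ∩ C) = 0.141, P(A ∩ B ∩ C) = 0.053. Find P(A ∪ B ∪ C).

0.877

Inclusion–exclusion gives
P(A ∪ B ∪ C) = 0.548 + 0.333 + 0.411 − 0.092 − 0.235 − 0.141 + 0.053 = 0.877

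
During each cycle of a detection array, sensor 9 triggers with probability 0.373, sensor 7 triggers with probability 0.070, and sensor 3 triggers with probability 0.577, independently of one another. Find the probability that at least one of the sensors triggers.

P(none) = (1 − 0.373) × (1 − 0.070) × (1 − 0.577) = 0.627 × 0.930 × 0.423 = 0.24665553
P(at least one) = 1 − 0.24665553 = 0.75334447

0.75334447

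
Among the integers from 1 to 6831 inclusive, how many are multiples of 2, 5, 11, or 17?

Inclusion–exclusion gives
⌊6831/2⌋ + ⌊6831/5⌋ + ⌊6831/11⌋ + ⌊6831/17⌋ − ⌊6831/10⌋ − ⌊6831/22⌋ − ⌊6831/34⌋ − ⌊6831/55⌋ − ⌊6831/85⌋ − ⌊6831/187⌋ + ⌊6831/110⌋ + ⌊6831/170⌋ + ⌊6831/374⌋ + ⌊6831/935⌋ − ⌊6831/1870⌋ = 3415 + 1366 + 621 + 401 − 683 − 310 − 200 − 124 − 80 − 36 + 62 + 40 + 18 + 7 − 3 = 4494

4494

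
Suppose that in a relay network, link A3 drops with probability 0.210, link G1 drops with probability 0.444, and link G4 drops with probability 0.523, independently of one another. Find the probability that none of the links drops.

Independence gives P(none) = ∏(1 − pᵢ).
P(none) = (1 − 0.210) × (1 − 0.444) × (1 − 0.523) = 0.790 × 0.556 × 0.477 = 0.20951748

0.20951748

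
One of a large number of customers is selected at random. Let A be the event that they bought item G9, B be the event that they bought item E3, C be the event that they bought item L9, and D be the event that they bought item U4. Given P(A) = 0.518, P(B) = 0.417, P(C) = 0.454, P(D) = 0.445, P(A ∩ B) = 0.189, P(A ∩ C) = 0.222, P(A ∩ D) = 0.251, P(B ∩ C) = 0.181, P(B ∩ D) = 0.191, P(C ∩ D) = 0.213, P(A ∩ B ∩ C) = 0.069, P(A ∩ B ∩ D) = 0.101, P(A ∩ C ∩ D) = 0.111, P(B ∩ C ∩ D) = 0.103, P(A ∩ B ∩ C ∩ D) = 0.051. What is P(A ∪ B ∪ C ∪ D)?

Using inclusion–exclusion:
P(A ∪ B ∪ C ∪ D) = 0.518 + 0.417 + 0.454 + 0.445 − 0.189 − 0.222 − 0.251 − 0.181 − 0.191 − 0.213 + 0.069 + 0.101 + 0.111 + 0.103 − 0.051 = 0.920

0.920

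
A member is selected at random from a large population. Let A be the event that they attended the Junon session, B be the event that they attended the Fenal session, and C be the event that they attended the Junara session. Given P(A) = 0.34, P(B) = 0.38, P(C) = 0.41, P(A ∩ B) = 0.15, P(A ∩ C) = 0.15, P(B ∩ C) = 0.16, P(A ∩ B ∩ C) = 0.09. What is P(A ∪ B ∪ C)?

0.76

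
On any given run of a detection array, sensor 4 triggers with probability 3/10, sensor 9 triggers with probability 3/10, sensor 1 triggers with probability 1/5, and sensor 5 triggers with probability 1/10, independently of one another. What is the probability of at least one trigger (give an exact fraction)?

P(none) = (1 − 3/10) × (1 − 3/10) × (1 − 1/5) × (1 − 1/10) = 7/10 × 7/10 × 4/5 × 9/10 = 441/1250
P(at least one) = 1 − 441/1250 = 809/1250

809/1250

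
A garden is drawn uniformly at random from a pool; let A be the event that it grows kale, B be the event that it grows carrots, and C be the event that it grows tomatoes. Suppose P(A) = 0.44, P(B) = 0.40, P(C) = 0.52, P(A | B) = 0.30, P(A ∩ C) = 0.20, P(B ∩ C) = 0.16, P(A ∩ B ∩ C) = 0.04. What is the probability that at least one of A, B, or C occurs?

P(A ∩ B) = P(B)·P(A|B) = 0.40 × 0.30 = 0.12
P(A ∪ B ∪ C) = 0.44 + 0.40 + 0.52 − 0.12 − 0.20 − 0.16 + 0.04 = 0.92

0.92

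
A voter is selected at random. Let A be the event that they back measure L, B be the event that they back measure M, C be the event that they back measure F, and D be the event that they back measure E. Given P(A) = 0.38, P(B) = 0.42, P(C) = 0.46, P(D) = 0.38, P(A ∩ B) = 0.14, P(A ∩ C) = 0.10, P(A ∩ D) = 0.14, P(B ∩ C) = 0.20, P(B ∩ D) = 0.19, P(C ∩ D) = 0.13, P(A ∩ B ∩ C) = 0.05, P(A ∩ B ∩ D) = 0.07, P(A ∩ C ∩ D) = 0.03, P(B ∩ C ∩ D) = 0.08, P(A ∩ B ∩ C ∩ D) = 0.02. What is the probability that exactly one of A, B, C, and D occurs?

Using the inclusion–exclusion count for exactly one event:
P(exactly one) = 0.38 + 0.42 + 0.46 + 0.38 − 2·0.14 − 2·0.10 − 2·0.14 − 2·0.20 − 2·0.19 − 2·0.13 + 3·0.05 + 3·0.07 + 3·0.03 + 3·0.08 − 4·0.02 = 0.45

0.45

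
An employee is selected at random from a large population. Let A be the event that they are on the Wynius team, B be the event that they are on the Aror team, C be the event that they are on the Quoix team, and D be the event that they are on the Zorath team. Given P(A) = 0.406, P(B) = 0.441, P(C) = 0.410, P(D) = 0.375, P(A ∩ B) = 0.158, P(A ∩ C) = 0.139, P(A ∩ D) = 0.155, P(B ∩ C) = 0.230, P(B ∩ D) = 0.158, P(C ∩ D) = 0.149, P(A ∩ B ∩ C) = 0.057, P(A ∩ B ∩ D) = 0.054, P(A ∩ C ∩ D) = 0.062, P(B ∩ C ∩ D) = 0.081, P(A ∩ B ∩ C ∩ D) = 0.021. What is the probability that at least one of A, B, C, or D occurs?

0.876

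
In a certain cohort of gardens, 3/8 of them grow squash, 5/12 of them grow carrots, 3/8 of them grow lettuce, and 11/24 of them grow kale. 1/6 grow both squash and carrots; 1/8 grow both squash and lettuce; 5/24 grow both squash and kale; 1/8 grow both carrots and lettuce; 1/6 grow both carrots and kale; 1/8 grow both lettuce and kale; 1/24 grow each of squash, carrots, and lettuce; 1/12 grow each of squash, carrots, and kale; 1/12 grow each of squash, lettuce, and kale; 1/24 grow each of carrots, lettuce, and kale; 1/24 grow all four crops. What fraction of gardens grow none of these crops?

By inclusion-exclusion,
P(at least one) = 3/8 + 5/12 + 3/8 + 11/24 − 1/6 − 1/8 − 5/24 − 1/8 − 1/6 − 1/8 + 1/24 + 1/12 + 1/12 + 1/24 − 1/24 = 11/12
P(none) = 1 − 11/12 = 1/12

1/12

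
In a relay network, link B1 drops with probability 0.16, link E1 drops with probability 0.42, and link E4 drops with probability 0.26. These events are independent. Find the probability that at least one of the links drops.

0.639472

Since the events are independent, P(none) is the product of the individual non-occurrence probabilities.
P(none) = (1 − 0.16) × (1 − 0.42) × (1 − 0.26) = 0.84 × 0.58 × 0.74 = 0.360528
P(at least one) = 1 − 0.360528 = 0.639472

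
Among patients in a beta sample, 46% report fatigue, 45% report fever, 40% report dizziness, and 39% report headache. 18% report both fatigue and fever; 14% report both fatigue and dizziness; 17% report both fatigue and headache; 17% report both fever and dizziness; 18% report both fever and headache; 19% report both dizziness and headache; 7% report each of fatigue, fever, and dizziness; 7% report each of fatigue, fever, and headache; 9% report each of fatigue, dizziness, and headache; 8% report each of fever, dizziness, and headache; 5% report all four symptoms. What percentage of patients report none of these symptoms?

P(union) = 46 + 45 + 40 + 39 − 18 − 14 − 17 − 17 − 18 − 19 + 7 + 7 + 9 + 8 − 5 = 93%
P(none) = 100% − 93% = 7%

7%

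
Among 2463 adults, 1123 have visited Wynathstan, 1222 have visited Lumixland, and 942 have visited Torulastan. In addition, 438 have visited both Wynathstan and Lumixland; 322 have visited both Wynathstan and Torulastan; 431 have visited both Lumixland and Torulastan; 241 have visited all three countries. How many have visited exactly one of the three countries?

1628

|exactly one| = 1123 + 1222 + 942 − 2·438 − 2·322 − 2·431 + 3·241 = 1628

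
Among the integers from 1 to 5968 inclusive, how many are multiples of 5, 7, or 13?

Apply inclusion-exclusion:
floor(5968/5) + floor(5968/7) + floor(5968/13) − floor(5968/35) − floor(5968/65) − floor(5968/91) + floor(5968/455) = 1193 + 852 + 459 − 170 − 91 − 65 + 13 = 2191

2191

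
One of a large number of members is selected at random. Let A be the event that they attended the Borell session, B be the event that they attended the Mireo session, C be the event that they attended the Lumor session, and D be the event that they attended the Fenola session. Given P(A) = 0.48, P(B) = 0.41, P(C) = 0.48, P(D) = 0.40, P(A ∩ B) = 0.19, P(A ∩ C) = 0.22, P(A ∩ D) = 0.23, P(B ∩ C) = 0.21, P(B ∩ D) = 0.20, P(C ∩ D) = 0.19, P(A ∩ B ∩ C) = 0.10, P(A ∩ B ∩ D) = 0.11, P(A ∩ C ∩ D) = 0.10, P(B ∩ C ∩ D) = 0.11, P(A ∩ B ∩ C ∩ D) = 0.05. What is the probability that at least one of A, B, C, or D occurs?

0.90

By inclusion–exclusion:
P(A ∪ B ∪ C ∪ D) = 0.48 + 0.41 + 0.48 + 0.40 − 0.19 − 0.22 − 0.23 − 0.21 − 0.20 − 0.19 + 0.10 + 0.11 + 0.10 + 0.11 − 0.05 = 0.90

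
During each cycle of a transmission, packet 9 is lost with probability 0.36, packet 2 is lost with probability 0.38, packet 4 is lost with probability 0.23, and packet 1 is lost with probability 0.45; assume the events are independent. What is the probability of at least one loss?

Since the events are independent, P(none) is the product of the individual non-occurrence probabilities.
P(none) = (1 − 0.36) × (1 − 0.38) × (1 − 0.23) × (1 − 0.45) = 0.64 × 0.62 × 0.77 × 0.55 = 0.1680448
P(at least one) = 1 − 0.1680448 = 0.8319552

0.8319552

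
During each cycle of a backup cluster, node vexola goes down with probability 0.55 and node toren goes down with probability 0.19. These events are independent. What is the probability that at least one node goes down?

0.6355

P(none) = (1 − 0.55) × (1 − 0.19) = 0.45 × 0.81 = 0.3645
P(at least one) = 1 − 0.3645 = 0.6355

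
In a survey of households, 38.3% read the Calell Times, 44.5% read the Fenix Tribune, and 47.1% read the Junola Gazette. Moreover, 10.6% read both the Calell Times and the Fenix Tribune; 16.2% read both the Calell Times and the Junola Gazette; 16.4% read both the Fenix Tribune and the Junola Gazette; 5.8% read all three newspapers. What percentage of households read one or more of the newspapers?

92.5%

P(≥1) = 38.3 + 44.5 + 47.1 − 10.6 − 16.2 − 16.4 + 5.8 = 92.5%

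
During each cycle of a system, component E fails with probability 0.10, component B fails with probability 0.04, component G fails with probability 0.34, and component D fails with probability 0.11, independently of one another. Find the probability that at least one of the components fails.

0.4924864

Independence gives P(none) = ∏(1 − pᵢ).
P(none) = (1 − 0.10) × (1 − 0.04) × (1 − 0.34) × (1 − 0.11) = 0.90 × 0.96 × 0.66 × 0.89 = 0.5075136
P(at least one) = 1 − 0.5075136 = 0.4924864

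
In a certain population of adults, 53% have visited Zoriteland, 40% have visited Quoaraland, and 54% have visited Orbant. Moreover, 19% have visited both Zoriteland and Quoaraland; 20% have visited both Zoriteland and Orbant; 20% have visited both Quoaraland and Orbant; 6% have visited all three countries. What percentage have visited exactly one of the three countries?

47%

P(exactly one) = 53 + 40 + 54 − 2·19 − 2·20 − 2·20 + 3·6 = 47%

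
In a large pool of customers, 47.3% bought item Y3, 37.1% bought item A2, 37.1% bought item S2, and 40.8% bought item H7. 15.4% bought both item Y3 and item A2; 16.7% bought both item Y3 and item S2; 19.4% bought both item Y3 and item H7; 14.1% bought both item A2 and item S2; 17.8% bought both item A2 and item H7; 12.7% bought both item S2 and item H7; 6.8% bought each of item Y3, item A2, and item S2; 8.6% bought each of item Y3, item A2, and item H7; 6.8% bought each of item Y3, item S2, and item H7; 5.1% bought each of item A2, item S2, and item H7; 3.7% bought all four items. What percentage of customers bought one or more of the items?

89.8%

P(union) = 47.3 + 37.1 + 37.1 + 40.8 − 15.4 − 16.7 − 19.4 − 14.1 − 17.8 − 12.7 + 6.8 + 8.6 + 6.8 + 5.1 − 3.7 = 89.8%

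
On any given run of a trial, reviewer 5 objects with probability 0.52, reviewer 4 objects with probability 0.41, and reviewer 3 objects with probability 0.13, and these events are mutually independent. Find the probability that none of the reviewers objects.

0.246384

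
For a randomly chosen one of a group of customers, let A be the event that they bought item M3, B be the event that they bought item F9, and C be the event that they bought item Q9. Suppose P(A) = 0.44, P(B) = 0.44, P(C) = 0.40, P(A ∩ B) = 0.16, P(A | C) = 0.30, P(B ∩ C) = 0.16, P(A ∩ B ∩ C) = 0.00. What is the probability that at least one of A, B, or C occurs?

0.84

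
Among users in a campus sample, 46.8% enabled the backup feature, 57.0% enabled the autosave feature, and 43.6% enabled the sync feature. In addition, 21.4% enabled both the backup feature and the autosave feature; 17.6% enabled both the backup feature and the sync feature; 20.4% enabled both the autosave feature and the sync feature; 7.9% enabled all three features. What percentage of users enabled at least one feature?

95.9%

By inclusion-exclusion,
P(union) = 46.8 + 57.0 + 43.6 − 21.4 − 17.6 − 20.4 + 7.9 = 95.9%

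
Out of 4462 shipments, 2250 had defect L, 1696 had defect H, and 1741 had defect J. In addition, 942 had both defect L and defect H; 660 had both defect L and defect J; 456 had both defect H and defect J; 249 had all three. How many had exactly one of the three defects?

Using the inclusion–exclusion count for exactly one event:
N(exactly one) = 2250 + 1696 + 1741 − 2·942 − 2·660 − 2·456 + 3·249 = 2318

2318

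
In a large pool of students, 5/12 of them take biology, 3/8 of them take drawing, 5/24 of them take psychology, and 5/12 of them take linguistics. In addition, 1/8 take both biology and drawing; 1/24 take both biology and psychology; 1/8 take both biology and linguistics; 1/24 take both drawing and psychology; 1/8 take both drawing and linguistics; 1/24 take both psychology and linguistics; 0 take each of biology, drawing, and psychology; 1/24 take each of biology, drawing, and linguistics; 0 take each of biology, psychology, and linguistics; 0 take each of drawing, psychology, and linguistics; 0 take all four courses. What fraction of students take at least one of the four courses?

23/24

Using inclusion–exclusion:
P(at least one) = 5/12 + 3/8 + 5/24 + 5/12 − 1/8 − 1/24 − 1/8 − 1/24 − 1/8 − 1/24 + 0 + 1/24 + 0 + 0 − 0 = 23/24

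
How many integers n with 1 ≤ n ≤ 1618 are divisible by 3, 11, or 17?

695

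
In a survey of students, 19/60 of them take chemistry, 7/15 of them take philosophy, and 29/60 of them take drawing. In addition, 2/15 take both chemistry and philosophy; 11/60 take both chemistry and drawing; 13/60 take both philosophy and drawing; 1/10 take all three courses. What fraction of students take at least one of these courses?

By inclusion-exclusion,
P(at least one) = 19/60 + 7/15 + 29/60 − 2/15 − 11/60 − 13/60 + 1/10 = 5/6

5/6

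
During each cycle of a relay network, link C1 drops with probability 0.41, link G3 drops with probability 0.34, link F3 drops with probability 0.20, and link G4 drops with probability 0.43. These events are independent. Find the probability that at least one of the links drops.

0.8224336

P(none) = (1 − 0.41) × (1 − 0.34) × (1 − 0.20) × (1 − 0.43) = 0.59 × 0.66 × 0.80 × 0.57 = 0.1775664
P(at least one) = 1 − 0.1775664 = 0.8224336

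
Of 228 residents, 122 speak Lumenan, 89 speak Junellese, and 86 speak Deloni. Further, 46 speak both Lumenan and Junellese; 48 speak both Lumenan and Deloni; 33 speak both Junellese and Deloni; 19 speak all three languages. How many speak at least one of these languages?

189

|union| = 122 + 89 + 86 − 46 − 48 − 33 + 19 = 189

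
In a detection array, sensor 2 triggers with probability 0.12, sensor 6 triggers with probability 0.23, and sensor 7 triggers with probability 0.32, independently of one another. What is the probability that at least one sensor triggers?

0.539232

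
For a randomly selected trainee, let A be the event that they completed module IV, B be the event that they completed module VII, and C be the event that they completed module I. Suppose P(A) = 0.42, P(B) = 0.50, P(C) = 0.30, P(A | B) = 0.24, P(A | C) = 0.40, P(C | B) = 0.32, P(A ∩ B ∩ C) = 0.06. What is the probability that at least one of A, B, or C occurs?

0.88

P(A ∩ B) = P(B)·P(A|B) = 0.50 × 0.24 = 0.12
P(A ∩ C) = P(C)·P(A|C) = 0.30 × 0.40 = 0.12
P(B ∩ C) = P(B)·P(C|B) = 0.50 × 0.32 = 0.16
Inclusion–exclusion gives
P(A ∪ B ∪ C) = 0.42 + 0.50 + 0.30 − 0.12 − 0.12 − 0.16 + 0.06 = 0.88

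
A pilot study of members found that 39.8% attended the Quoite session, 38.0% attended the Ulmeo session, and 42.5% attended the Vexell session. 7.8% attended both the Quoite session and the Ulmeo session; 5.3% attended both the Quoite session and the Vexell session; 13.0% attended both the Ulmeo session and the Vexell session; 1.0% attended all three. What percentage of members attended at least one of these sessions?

P(at least one) = 39.8 + 38.0 + 42.5 − 7.8 − 5.3 − 13.0 + 1.0 = 95.2%

95.2%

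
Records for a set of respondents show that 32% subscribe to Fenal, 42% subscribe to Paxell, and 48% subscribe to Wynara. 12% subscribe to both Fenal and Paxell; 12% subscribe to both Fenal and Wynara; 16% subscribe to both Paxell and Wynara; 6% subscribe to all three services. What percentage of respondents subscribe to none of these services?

12%

P(≥1) = 32 + 42 + 48 − 12 − 12 − 16 + 6 = 88%
P(none) = 100% − 88% = 12%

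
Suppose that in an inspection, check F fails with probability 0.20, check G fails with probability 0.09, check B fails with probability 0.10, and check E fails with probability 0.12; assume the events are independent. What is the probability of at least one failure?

0.423424

P(none) = (1 − 0.20) × (1 − 0.09) × (1 − 0.10) × (1 − 0.12) = 0.80 × 0.91 × 0.90 × 0.88 = 0.576576
P(at least one) = 1 − 0.576576 = 0.423424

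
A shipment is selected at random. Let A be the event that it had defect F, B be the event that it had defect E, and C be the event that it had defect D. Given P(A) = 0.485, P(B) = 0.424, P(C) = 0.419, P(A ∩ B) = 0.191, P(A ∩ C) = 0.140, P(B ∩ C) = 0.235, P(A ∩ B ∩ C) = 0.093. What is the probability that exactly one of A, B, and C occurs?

0.475

By inclusion–exclusion (exactly-one form):
P(exactly one) = 0.485 + 0.424 + 0.419 − 2·0.191 − 2·0.140 − 2·0.235 + 3·0.093 = 0.475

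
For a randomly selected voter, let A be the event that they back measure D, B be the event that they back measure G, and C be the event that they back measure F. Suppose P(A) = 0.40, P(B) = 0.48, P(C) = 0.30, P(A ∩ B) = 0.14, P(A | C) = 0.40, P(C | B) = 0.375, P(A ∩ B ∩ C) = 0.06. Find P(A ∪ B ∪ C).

0.80

P(A ∩ C) = P(C)·P(A|C) = 0.30 × 0.40 = 0.12
P(B ∩ C) = P(B)·P(C|B) = 0.48 × 0.375 = 0.18
Using inclusion–exclusion:
P(A ∪ B ∪ C) = 0.40 + 0.48 + 0.30 − 0.14 − 0.12 − 0.18 + 0.06 = 0.80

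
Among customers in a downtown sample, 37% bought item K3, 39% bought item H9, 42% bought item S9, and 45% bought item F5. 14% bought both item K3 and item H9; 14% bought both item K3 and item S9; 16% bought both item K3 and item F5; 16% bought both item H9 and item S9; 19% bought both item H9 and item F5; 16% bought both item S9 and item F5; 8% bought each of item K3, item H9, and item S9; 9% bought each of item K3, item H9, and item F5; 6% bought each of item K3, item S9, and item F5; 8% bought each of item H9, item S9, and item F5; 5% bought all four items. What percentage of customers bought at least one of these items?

P(at least one) = 37 + 39 + 42 + 45 − 14 − 14 − 16 − 16 − 19 − 16 + 8 + 9 + 6 + 8 − 5 = 94%

94%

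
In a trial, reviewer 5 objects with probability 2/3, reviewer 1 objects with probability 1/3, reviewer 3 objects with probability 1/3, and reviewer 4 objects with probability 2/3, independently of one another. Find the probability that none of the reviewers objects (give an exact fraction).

P(none) = (1 − 2/3) × (1 − 1/3) × (1 − 1/3) × (1 − 2/3) = 1/3 × 2/3 × 2/3 × 1/3 = 4/81

4/81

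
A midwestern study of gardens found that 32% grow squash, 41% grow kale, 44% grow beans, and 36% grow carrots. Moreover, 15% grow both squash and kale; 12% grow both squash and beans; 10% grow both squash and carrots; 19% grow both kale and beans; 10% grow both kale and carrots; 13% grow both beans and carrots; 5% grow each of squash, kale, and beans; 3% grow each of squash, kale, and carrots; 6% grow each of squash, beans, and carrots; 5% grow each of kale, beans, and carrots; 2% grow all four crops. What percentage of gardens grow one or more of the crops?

91%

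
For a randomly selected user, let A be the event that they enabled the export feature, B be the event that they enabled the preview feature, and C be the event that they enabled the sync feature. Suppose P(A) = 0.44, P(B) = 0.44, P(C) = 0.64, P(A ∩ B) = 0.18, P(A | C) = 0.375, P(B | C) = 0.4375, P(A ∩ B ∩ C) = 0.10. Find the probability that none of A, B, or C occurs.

0.08

P(A ∩ C) = P(C)·P(A|C) = 0.64 × 0.375 = 0.24
P(B ∩ C) = P(C)·P(B|C) = 0.64 × 0.4375 = 0.28
P(A ∪ B ∪ C) = 0.44 + 0.44 + 0.64 − 0.18 − 0.24 − 0.28 + 0.10 = 0.92
P(none) = 1 − 0.92 = 0.08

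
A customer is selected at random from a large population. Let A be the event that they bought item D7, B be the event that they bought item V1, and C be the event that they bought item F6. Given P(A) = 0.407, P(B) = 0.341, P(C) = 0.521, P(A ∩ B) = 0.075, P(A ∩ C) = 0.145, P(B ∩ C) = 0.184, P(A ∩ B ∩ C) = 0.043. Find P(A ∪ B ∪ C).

0.908

P(A ∪ B ∪ C) = 0.407 + 0.341 + 0.521 − 0.075 − 0.145 − 0.184 + 0.043 = 0.908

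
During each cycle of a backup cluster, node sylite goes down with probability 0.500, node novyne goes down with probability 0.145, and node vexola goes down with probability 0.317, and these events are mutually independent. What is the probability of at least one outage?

P(none) = (1 − 0.500) × (1 − 0.145) × (1 − 0.317) = 0.500 × 0.855 × 0.683 = 0.2919825
P(at least one) = 1 − 0.2919825 = 0.7080175

0.7080175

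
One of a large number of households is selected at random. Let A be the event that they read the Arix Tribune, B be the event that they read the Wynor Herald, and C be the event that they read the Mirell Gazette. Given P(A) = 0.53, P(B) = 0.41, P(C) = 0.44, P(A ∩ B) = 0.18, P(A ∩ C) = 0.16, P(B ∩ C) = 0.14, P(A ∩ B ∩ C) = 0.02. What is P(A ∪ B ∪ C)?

0.92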